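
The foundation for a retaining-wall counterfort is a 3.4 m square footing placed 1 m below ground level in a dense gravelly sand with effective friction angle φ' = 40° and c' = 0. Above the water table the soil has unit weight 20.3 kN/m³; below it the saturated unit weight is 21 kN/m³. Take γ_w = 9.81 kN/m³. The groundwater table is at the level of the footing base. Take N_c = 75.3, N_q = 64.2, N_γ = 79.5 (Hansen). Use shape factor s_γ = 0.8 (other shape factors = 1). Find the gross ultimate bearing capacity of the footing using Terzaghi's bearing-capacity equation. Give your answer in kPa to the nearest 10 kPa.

Effective surcharge at the founding depth q = γ·D_f = 20.3 × 1 = 20.3 kPa.
The water table coincides with the base, so in the self-weight term γ → γ' = 11.19 kN/m³.
q_ult = q·N_q + 0.5·γ·B·N_γ·s_γ
     = 20.3 × 64.2 + 0.5 × 11.19 × 3.4 × 79.5 × 0.8
     = 1303.3 + 1209.9 = 2513.1 kPa.

q_ult ≈ 2510 kPa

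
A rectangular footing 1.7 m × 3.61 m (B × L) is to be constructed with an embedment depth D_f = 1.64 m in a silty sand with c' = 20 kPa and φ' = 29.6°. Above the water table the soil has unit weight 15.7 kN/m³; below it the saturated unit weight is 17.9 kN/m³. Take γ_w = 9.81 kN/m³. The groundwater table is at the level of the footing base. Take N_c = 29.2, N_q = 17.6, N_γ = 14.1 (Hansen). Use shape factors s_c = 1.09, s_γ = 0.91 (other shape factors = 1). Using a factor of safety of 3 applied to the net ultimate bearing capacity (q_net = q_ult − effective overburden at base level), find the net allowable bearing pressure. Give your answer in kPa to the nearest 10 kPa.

Effective surcharge at the founding depth q = γ·D_f = 15.7 × 1.64 = 25.748 kPa.
The water table coincides with the base, so in the self-weight term γ → γ' = 8.09 kN/m³.
q_ult = c·N_c·s_c + q·N_q + 0.5·γ·B·N_γ·s_γ
     = 20 × 29.2 × 1.09 + 25.748 × 17.6 + 0.5 × 8.09 × 1.7 × 14.1 × 0.91
     = 636.56 + 453.16 + 88.232 = 1178 kPa.
Net ultimate: q_net = 1178 − 25.748 = 1152.2 kPa.
q_all(net) = 1152.2 / 3 = 384.07 kPa.

q_all(net) ≈ 380 kPa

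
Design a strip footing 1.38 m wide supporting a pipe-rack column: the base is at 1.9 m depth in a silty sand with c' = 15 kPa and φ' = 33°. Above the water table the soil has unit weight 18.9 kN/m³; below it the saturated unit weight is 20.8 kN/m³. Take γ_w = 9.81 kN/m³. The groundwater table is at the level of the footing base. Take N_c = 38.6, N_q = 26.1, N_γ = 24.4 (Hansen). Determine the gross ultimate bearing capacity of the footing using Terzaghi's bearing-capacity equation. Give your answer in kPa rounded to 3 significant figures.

q_ult ≈ 1700 kPa

q = γ·D_f = 18.9 × 1.9 = 35.91 kPa.
For the ½γBN_γ term take γ' = 20.8 − 9.81 = 10.99 kN/m³ (soil below base is submerged).
c·N_c = 15 × 38.6 = 579 kPa
q·N_q = 35.91 × 26.1 = 937.25 kPa
0.5·γ·B·N_γ = 0.5 × 10.99 × 1.38 × 24.4 = 185.03 kPa
q_ult = 579 + 937.25 + 185.03 = 1701.3 kPa.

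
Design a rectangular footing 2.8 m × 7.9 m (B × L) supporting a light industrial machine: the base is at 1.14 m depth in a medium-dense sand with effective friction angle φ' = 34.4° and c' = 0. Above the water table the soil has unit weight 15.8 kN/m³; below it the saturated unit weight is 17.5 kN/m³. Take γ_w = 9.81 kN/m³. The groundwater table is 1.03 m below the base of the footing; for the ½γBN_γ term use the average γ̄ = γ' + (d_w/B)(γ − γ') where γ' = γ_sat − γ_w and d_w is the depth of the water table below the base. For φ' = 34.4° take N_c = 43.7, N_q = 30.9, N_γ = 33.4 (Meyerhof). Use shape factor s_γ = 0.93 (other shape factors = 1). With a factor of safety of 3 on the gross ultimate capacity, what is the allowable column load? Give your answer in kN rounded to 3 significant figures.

P_all ≈ 7530 kN

Effective surcharge at the founding depth q = γ·D_f = 15.8 × 1.14 = 18.012 kPa.
With d_w = 1.03 m < B, γ̄ = 7.69 + (1.03/2.8) × (15.8 − 7.69) = 10.673 kN/m³.
q_ult = q·N_q + 0.5·γ·B·N_γ·s_γ
     = 18.012 × 30.9 + 0.5 × 10.673 × 2.8 × 33.4 × 0.93
     = 556.57 + 464.15 = 1020.7 kPa.
Gross allowable pressure q_all = 1020.7 / 3 = 340.24 kPa.
Footing area = 22.12 m², so allowable column load = 340.24 × 22.12 = 7526.1 kN.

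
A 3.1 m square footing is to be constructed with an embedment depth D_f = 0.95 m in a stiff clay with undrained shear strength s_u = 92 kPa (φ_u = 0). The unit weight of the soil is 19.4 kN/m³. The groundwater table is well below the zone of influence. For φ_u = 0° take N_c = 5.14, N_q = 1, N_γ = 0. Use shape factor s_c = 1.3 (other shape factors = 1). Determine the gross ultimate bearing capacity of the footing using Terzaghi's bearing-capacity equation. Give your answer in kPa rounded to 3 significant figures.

q_ult ≈ 633 kPa

Effective surcharge at the founding depth q = γ·D_f = 19.4 × 0.95 = 18.43 kPa.
q_ult = c·N_c·s_c + q·N_q
     = 92 × 5.14 × 1.3 + 18.43 × 1
     = 614.74 + 18.43 = 633.17 kPa.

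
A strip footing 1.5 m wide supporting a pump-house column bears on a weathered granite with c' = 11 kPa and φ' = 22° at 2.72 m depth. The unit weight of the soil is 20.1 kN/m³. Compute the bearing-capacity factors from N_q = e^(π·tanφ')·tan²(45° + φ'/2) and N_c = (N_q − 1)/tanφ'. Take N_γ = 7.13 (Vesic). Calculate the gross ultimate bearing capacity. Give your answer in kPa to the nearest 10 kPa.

q_ult ≈ 720 kPa

tan22° = 0.404, so N_q = e^(π×0.404)·tan²(56°) = 3.558 × 2.198 = 7.82.
N_c = (7.82 − 1)/tan22° = 16.88.
Effective surcharge at the founding depth q = γ·D_f = 20.1 × 2.72 = 54.672 kPa.
q_ult = c·N_c + q·N_q + 0.5·γ·B·N_γ
     = 11 × 16.883 + 54.672 × 7.8211 + 0.5 × 20.1 × 1.5 × 7.13
     = 185.71 + 427.6 + 107.48 = 720.79 kPa.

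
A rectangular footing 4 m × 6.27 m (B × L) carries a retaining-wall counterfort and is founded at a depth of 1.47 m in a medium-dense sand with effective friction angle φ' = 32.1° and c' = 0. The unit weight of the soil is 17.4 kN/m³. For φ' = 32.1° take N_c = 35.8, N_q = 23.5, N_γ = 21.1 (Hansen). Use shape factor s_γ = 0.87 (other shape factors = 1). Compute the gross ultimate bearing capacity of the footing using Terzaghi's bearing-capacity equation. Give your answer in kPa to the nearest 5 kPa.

Overburden at base level: q = 17.4 × 1.47 = 25.578 kPa.
Surcharge term q·N_q = 25.578 × 23.5 = 601.08 kPa; self-weight term 0.5·γ·B·N_γ·s_γ = 0.5 × 17.4 × 4 × 21.1 × 0.87 = 638.82 kPa.
q_ult = 601.08 + 638.82 = 1239.9 kPa.

q_ult ≈ 1240 kPa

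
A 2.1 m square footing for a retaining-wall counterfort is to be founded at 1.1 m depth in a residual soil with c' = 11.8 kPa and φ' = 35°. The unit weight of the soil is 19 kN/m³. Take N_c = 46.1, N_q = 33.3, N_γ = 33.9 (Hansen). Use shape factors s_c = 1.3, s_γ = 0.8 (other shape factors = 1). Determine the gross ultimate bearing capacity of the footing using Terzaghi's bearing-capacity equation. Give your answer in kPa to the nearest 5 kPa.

q = γ·D_f = 19 × 1.1 = 20.9 kPa.
c·N_c·s_c = 11.8 × 46.1 × 1.3 = 707.17 kPa
q·N_q = 20.9 × 33.3 = 695.97 kPa
0.5·γ·B·N_γ·s_γ = 0.5 × 19 × 2.1 × 33.9 × 0.8 = 541.04 kPa
q_ult = 707.17 + 695.97 + 541.04 = 1944.2 kPa.

q_ult ≈ 1945 kPa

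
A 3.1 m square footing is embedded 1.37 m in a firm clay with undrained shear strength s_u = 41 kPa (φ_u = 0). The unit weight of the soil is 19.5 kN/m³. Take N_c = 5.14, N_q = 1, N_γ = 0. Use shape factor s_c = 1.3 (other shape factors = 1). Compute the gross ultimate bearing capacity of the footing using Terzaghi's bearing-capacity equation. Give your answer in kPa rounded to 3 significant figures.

q_ult ≈ 301 kPa

q = γ·D_f = 19.5 × 1.37 = 26.715 kPa.
c·N_c·s_c = 41 × 5.14 × 1.3 = 273.96 kPa
q·N_q = 26.715 × 1 = 26.715 kPa
q_ult = 273.96 + 26.715 = 300.68 kPa.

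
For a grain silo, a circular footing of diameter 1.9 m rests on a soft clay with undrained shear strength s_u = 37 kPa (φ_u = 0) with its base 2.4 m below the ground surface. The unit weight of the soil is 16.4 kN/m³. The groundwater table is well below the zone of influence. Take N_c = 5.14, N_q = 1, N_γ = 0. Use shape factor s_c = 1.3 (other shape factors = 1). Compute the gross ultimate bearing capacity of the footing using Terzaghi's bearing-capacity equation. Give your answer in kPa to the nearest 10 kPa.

Effective surcharge at the founding depth q = γ·D_f = 16.4 × 2.4 = 39.36 kPa.
q_ult = c·N_c·s_c + q·N_q
     = 37 × 5.14 × 1.3 + 39.36 × 1
     = 247.23 + 39.36 = 286.59 kPa.

q_ult ≈ 290 kPa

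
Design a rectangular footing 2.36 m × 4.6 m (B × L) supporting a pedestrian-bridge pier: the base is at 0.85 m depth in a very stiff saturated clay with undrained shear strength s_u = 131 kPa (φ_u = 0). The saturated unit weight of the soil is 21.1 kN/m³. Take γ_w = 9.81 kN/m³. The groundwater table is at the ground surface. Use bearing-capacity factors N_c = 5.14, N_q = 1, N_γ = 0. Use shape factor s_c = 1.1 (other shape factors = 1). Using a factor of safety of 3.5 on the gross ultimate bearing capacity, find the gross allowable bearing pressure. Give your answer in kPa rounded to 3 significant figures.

q_all ≈ 214 kPa

γ' = 21.1 − 9.81 = 11.29 kN/m³ (submerged throughout). q = 11.29 × 0.85 = 9.5965 kPa.
c·N_c·s_c = 131 × 5.14 × 1.1 = 740.67 kPa
q·N_q = 9.5965 × 1 = 9.5965 kPa
q_ult = 740.67 + 9.5965 = 750.27 kPa.
q_all = 750.27 / 3.5 = 214.36 kPa.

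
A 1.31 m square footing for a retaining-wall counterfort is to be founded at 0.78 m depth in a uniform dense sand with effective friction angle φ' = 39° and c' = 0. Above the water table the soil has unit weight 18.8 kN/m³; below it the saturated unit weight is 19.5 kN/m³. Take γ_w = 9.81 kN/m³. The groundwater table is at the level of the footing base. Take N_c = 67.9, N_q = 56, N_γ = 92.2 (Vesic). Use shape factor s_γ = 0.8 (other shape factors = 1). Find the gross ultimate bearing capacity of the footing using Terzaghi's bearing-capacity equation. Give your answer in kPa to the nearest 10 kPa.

Overburden at base level: q = 18.8 × 0.78 = 14.664 kPa.
Below the base the soil is submerged, so the ½γBN_γ term uses γ' = 19.5 − 9.81 = 9.69 kN/m³.
Surcharge term q·N_q = 14.664 × 56 = 821.18 kPa; self-weight term 0.5·γ·B·N_γ·s_γ = 0.5 × 9.69 × 1.31 × 92.2 × 0.8 = 468.15 kPa.
q_ult = 821.18 + 468.15 = 1289.3 kPa.

q_ult ≈ 1290 kPa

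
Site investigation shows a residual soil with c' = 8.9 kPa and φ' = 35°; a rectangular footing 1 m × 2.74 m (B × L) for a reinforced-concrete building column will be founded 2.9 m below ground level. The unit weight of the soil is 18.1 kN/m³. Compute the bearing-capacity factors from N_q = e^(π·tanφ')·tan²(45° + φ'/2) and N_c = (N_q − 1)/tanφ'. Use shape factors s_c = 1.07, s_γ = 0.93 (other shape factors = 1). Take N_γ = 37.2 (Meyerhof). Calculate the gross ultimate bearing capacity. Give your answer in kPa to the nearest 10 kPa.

q_ult ≈ 2500 kPa

tan35° = 0.7002, so N_q = e^(π×0.7002)·tan²(62.5°) = 9.023 × 3.69 = 33.3.
N_c = (33.3 − 1)/tan35° = 46.12.
Effective surcharge at the founding depth q = γ·D_f = 18.1 × 2.9 = 52.49 kPa.
q_ult = c·N_c·s_c + q·N_q + 0.5·γ·B·N_γ·s_γ
     = 8.9 × 46.124 × 1.07 + 52.49 × 33.296 + 0.5 × 18.1 × 1 × 37.2 × 0.93
     = 439.24 + 1747.7 + 313.09 = 2500 kPa.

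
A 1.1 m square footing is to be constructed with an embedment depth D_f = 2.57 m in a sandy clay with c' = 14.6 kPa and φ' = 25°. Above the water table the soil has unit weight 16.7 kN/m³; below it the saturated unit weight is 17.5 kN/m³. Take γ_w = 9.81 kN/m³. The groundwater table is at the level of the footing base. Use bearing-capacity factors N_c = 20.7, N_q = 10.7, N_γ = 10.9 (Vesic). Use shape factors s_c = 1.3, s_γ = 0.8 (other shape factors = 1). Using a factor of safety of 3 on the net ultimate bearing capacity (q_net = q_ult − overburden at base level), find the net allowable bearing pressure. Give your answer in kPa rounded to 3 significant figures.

Effective surcharge at the founding depth q = γ·D_f = 16.7 × 2.57 = 42.919 kPa.
The water table coincides with the base, so in the self-weight term γ → γ' = 7.69 kN/m³.
q_ult = c·N_c·s_c + q·N_q + 0.5·γ·B·N_γ·s_γ
     = 14.6 × 20.7 × 1.3 + 42.919 × 10.7 + 0.5 × 7.69 × 1.1 × 10.9 × 0.8
     = 392.89 + 459.23 + 36.881 = 889 kPa.
q_net = 889 − 42.919 = 846.08 kPa.
q_all(net) = 846.08 / 3 = 282.03 kPa.

q_all(net) ≈ 282 kPa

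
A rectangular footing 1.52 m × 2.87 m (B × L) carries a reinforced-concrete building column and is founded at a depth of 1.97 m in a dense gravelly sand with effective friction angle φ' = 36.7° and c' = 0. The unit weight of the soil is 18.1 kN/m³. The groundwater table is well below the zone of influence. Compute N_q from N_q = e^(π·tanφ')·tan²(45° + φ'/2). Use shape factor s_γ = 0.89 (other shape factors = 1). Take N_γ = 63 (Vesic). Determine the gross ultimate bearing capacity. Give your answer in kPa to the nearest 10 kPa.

tan36.7° = 0.7454, so N_q = e^(π×0.7454)·tan²(63.35°) = 10.399 × 3.97 = 41.29.
Effective surcharge at the founding depth q = γ·D_f = 18.1 × 1.97 = 35.657 kPa.
q_ult = q·N_q + 0.5·γ·B·N_γ·s_γ
     = 35.657 × 41.288 + 0.5 × 18.1 × 1.52 × 63 × 0.89
     = 1472.2 + 771.3 = 2243.5 kPa.

q_ult ≈ 2240 kPa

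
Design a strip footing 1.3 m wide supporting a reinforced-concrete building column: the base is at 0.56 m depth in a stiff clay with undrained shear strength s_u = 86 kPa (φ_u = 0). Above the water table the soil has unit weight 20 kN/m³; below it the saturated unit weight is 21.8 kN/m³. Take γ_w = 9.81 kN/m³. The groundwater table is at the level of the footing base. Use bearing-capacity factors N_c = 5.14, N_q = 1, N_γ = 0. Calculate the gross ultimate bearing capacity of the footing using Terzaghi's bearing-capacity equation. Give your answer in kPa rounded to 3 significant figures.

q_ult ≈ 453 kPa

Overburden at base level: q = 20 × 0.56 = 11.2 kPa.
Cohesion term c·N_c = 86 × 5.14 = 442.04 kPa; surcharge term q·N_q = 11.2 × 1 = 11.2 kPa.
q_ult = 442.04 + 11.2 = 453.24 kPa.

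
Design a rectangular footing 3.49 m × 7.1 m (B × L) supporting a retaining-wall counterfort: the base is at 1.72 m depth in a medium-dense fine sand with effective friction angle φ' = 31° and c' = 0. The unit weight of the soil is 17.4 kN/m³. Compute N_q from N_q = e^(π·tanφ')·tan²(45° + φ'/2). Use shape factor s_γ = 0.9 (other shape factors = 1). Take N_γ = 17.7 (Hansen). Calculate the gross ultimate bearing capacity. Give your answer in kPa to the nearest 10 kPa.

tan31° = 0.6009, so N_q = e^(π×0.6009)·tan²(60.5°) = 6.604 × 3.124 = 20.63.
q = γ·D_f = 17.4 × 1.72 = 29.928 kPa.
q·N_q = 29.928 × 20.631 = 617.44 kPa
0.5·γ·B·N_γ·s_γ = 0.5 × 17.4 × 3.49 × 17.7 × 0.9 = 483.68 kPa
q_ult = 617.44 + 483.68 = 1101.1 kPa.

q_ult ≈ 1100 kPa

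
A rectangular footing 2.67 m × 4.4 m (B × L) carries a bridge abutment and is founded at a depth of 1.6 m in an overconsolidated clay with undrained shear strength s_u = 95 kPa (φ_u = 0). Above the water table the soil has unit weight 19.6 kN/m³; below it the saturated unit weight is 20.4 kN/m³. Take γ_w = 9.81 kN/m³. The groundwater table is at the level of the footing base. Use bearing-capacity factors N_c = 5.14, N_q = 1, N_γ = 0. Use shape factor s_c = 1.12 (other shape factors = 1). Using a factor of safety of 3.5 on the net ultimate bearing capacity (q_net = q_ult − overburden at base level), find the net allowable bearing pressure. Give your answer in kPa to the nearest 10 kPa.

q_all(net) ≈ 160 kPa

q = γ·D_f = 19.6 × 1.6 = 31.36 kPa.
c·N_c·s_c = 95 × 5.14 × 1.12 = 546.9 kPa
q·N_q = 31.36 × 1 = 31.36 kPa
q_ult = 546.9 + 31.36 = 578.26 kPa.
q_net = 578.26 − 31.36 = 546.9 kPa.
q_all(net) = 546.9 / 3.5 = 156.26 kPa.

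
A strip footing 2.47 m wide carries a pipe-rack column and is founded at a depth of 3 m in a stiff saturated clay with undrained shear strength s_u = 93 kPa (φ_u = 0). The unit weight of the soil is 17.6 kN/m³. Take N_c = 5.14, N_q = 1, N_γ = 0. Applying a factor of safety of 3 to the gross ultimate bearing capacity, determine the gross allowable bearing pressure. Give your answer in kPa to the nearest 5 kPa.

Overburden at base level: q = 17.6 × 3 = 52.8 kPa.
Cohesion term c·N_c = 93 × 5.14 = 478.02 kPa; surcharge term q·N_q = 52.8 × 1 = 52.8 kPa.
q_ult = 478.02 + 52.8 = 530.82 kPa.
q_all = q_ult / FS = 530.82 / 3 = 176.94 kPa.

q_all ≈ 175 kPa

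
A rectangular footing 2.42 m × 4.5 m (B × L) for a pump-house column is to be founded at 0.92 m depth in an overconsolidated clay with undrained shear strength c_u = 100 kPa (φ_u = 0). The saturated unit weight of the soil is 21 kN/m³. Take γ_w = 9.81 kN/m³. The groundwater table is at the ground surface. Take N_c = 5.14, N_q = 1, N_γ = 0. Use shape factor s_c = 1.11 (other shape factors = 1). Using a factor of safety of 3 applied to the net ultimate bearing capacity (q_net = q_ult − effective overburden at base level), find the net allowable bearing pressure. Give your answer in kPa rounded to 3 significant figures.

q_all(net) ≈ 190 kPa

γ' = 21 − 9.81 = 11.19 kN/m³ (submerged throughout). q = 11.19 × 0.92 = 10.295 kPa.
c·N_c·s_c = 100 × 5.14 × 1.11 = 570.54 kPa
q·N_q = 10.295 × 1 = 10.295 kPa
q_ult = 570.54 + 10.295 = 580.83 kPa.
Net ultimate: q_net = 580.83 − 10.295 = 570.54 kPa.
q_all(net) = 570.54 / 3 = 190.18 kPa.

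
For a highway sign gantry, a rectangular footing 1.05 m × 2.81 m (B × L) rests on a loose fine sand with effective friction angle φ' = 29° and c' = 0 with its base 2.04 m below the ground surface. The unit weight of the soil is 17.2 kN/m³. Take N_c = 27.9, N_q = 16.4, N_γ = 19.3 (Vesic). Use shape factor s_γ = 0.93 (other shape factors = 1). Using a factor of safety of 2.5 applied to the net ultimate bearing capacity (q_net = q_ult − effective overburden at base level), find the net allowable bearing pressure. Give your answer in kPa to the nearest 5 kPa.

q = γ·D_f = 17.2 × 2.04 = 35.088 kPa.
q·N_q = 35.088 × 16.4 = 575.44 kPa
0.5·γ·B·N_γ·s_γ = 0.5 × 17.2 × 1.05 × 19.3 × 0.93 = 162.08 kPa
q_ult = 575.44 + 162.08 = 737.52 kPa.
Net ultimate: q_net = 737.52 − 35.088 = 702.43 kPa.
q_all(net) = 702.43 / 2.5 = 280.97 kPa.

q_all(net) ≈ 280 kPa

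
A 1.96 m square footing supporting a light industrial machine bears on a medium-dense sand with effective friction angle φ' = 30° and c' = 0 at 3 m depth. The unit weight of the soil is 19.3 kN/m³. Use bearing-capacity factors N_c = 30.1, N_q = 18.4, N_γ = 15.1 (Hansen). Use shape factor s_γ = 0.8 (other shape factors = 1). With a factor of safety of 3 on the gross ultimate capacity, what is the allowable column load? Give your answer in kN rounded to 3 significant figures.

P_all ≈ 1660 kN

Overburden at base level: q = 19.3 × 3 = 57.9 kPa.
Surcharge term q·N_q = 57.9 × 18.4 = 1065.4 kPa; self-weight term 0.5·γ·B·N_γ·s_γ = 0.5 × 19.3 × 1.96 × 15.1 × 0.8 = 228.48 kPa.
q_ult = 1065.4 + 228.48 = 1293.8 kPa.
Gross allowable pressure q_all = 1293.8 / 3 = 431.28 kPa.
Footing area = 3.8416 m², so allowable column load = 431.28 × 3.8416 = 1656.8 kN.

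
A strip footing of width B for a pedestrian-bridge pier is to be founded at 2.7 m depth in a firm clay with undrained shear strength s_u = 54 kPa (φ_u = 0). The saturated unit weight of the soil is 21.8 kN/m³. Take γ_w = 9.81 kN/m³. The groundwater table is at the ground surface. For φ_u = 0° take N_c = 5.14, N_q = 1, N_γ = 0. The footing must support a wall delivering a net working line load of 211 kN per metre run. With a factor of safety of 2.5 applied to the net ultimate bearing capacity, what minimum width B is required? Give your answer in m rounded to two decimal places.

Water table at ground surface, so effective unit weight γ' = 21.8 − 9.81 = 11.99 kN/m³ is used throughout; overburden q = 11.99 × 2.7 = 32.373 kPa.
Cohesion term c·N_c = 54 × 5.14 = 277.56 kPa; surcharge term q·N_q = 32.373 × 1 = 32.373 kPa.
q_ult = 277.56 + 32.373 = 309.93 kPa.
For φ = 0 the ½γBN_γ term vanishes, so q_ult is independent of B. q_net = 309.93 − 32.373 = 277.56 kPa; q_all(net) = 277.56/2.5 = 111.02 kPa.
Required width B = w / q_all(net) = 211 / 111.02 = 1.9 m.

B = 1.90 m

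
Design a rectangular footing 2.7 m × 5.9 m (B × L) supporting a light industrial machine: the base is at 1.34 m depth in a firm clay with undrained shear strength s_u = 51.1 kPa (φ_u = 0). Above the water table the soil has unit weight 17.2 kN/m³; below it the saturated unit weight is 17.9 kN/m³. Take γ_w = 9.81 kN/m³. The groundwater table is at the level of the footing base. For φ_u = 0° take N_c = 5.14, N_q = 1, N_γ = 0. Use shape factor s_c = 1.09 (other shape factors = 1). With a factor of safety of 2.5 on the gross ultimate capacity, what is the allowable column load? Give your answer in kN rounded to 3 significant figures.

P_all ≈ 1970 kN

Effective surcharge at the founding depth q = γ·D_f = 17.2 × 1.34 = 23.048 kPa.
q_ult = c·N_c·s_c + q·N_q
     = 51.1 × 5.14 × 1.09 + 23.048 × 1
     = 286.29 + 23.048 = 309.34 kPa.
Gross allowable pressure q_all = 309.34 / 2.5 = 123.74 kPa.
Footing area = 15.93 m², so allowable column load = 123.74 × 15.93 = 1971.1 kN.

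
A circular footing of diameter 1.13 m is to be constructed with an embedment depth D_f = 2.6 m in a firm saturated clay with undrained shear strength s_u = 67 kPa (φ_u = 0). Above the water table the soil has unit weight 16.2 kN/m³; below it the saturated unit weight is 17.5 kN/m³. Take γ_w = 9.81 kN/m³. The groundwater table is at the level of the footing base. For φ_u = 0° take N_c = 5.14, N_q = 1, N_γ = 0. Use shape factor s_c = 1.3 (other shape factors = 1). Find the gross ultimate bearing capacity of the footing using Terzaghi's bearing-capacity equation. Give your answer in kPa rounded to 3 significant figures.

Effective surcharge at the founding depth q = γ·D_f = 16.2 × 2.6 = 42.12 kPa.
q_ult = c·N_c·s_c + q·N_q
     = 67 × 5.14 × 1.3 + 42.12 × 1
     = 447.69 + 42.12 = 489.81 kPa.

q_ult ≈ 490 kPa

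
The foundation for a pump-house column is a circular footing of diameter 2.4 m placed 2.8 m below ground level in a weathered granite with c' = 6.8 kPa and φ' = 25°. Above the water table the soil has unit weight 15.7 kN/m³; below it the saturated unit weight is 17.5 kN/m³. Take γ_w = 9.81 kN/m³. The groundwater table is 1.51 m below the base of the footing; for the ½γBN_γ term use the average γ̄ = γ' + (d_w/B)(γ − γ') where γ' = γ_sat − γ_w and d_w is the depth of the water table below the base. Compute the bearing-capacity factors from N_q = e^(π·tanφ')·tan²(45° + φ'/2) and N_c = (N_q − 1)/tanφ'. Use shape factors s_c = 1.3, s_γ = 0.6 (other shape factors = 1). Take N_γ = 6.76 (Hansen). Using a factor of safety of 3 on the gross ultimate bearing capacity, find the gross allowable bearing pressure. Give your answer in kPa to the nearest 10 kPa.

N_q = e^(π·tan25°)·tan²(57.5°) = 10.66; N_c = (N_q − 1)/tanφ' = 20.72.
Effective surcharge at the founding depth q = γ·D_f = 15.7 × 2.8 = 43.96 kPa.
With d_w = 1.51 m < B, γ̄ = 7.69 + (1.51/2.4) × (15.7 − 7.69) = 12.73 kN/m³.
q_ult = c·N_c·s_c + q·N_q + 0.5·γ·B·N_γ·s_γ
     = 6.8 × 20.721 × 1.3 + 43.96 × 10.662 + 0.5 × 12.73 × 2.4 × 6.76 × 0.6
     = 183.17 + 468.71 + 61.958 = 713.83 kPa.
q_all = 713.83 / 3 = 237.94 kPa.

q_all ≈ 240 kPa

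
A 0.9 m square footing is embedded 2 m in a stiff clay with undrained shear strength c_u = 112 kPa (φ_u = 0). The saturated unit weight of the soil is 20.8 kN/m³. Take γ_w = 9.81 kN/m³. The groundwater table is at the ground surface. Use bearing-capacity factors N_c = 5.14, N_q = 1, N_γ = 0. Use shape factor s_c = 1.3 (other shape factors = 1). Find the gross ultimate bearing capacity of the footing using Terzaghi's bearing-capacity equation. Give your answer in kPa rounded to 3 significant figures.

q_ult ≈ 770 kPa

With the water table at the surface the whole profile is submerged: γ' = 20.8 − 9.81 = 10.99 kN/m³, so q = γ'·D_f = 21.98 kPa.
q_ult = c·N_c·s_c + q·N_q
     = 112 × 5.14 × 1.3 + 21.98 × 1
     = 748.38 + 21.98 = 770.36 kPa.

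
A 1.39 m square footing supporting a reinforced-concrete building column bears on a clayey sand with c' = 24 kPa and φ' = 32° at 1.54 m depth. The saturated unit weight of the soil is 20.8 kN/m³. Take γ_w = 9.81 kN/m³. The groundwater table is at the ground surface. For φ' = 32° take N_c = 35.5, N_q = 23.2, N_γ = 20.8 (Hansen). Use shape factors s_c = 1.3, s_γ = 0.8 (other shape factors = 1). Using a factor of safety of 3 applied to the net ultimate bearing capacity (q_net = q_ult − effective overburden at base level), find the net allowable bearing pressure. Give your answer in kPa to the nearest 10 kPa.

With the water table at the surface the whole profile is submerged: γ' = 20.8 − 9.81 = 10.99 kN/m³, so q = γ'·D_f = 16.925 kPa; the same γ' applies in the ½γBN_γ term.
q_ult = c·N_c·s_c + q·N_q + 0.5·γ·B·N_γ·s_γ
     = 24 × 35.5 × 1.3 + 16.925 × 23.2 + 0.5 × 10.99 × 1.39 × 20.8 × 0.8
     = 1107.6 + 392.65 + 127.1 = 1627.3 kPa.
Net ultimate: q_net = 1627.3 − 16.925 = 1610.4 kPa.
q_all(net) = 1610.4 / 3 = 536.81 kPa.

q_all(net) ≈ 540 kPa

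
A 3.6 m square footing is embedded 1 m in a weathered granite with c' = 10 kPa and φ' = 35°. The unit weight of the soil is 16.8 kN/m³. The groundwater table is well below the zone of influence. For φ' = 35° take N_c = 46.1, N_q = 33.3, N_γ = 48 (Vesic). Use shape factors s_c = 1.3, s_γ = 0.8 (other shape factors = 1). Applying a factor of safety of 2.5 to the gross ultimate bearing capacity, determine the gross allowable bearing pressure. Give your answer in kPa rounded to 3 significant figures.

q = γ·D_f = 16.8 × 1 = 16.8 kPa.
c·N_c·s_c = 10 × 46.1 × 1.3 = 599.3 kPa
q·N_q = 16.8 × 33.3 = 559.44 kPa
0.5·γ·B·N_γ·s_γ = 0.5 × 16.8 × 3.6 × 48 × 0.8 = 1161.2 kPa
q_ult = 599.3 + 559.44 + 1161.2 = 2320 kPa.
q_all = q_ult / FS = 2320 / 2.5 = 927.98 kPa.

q_all ≈ 928 kPa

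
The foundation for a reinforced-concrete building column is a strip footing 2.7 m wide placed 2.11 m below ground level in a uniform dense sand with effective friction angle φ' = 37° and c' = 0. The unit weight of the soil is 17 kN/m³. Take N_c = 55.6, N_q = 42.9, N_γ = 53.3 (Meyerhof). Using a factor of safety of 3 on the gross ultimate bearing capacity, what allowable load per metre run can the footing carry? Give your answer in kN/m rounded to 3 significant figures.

Overburden at base level: q = 17 × 2.11 = 35.87 kPa.
Surcharge term q·N_q = 35.87 × 42.9 = 1538.8 kPa; self-weight term 0.5·γ·B·N_γ = 0.5 × 17 × 2.7 × 53.3 = 1223.2 kPa.
q_ult = 1538.8 + 1223.2 = 2762.1 kPa.
Gross allowable pressure q_all = 2762.1 / 3 = 920.69 kPa.
Allowable wall load = q_all × B = 920.69 × 2.7 = 2485.9 kN per metre run.

≈ 2490 kN/m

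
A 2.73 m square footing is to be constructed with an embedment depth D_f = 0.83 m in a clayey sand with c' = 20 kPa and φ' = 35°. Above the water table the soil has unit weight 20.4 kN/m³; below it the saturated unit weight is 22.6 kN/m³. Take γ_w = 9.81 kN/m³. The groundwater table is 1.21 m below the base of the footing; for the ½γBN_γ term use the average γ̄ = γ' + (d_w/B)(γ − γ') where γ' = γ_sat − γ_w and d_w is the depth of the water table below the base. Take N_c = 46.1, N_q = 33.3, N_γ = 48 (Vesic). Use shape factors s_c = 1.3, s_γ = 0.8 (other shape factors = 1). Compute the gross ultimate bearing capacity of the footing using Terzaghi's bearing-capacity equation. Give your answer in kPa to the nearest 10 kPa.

q_ult ≈ 2610 kPa

Overburden at base level: q = 20.4 × 0.83 = 16.932 kPa.
The water table is 1.21 m below the base (< B = 2.73 m), so the ½γBN_γ term uses γ̄ = γ' + (d_w/B)(γ − γ') = 12.79 + (1.21/2.73)(20.4 − 12.79) = 16.163 kN/m³.
Cohesion term c·N_c·s_c = 20 × 46.1 × 1.3 = 1198.6 kPa; surcharge term q·N_q = 16.932 × 33.3 = 563.84 kPa; self-weight term 0.5·γ·B·N_γ·s_γ = 0.5 × 16.163 × 2.73 × 48 × 0.8 = 847.2 kPa.
q_ult = 1198.6 + 563.84 + 847.2 = 2609.6 kPa.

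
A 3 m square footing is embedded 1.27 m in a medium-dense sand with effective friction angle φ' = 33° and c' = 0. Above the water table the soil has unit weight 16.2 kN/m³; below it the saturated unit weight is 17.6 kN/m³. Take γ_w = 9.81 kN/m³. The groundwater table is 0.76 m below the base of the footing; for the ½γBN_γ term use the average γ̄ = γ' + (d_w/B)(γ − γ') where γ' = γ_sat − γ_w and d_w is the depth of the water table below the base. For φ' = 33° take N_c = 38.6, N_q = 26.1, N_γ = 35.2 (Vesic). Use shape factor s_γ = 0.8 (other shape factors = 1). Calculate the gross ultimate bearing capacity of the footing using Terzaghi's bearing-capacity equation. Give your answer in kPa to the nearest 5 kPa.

q_ult ≈ 955 kPa

Overburden at base level: q = 16.2 × 1.27 = 20.574 kPa.
The water table is 0.76 m below the base (< B = 3 m), so the ½γBN_γ term uses γ̄ = γ' + (d_w/B)(γ − γ') = 7.79 + (0.76/3)(16.2 − 7.79) = 9.9205 kN/m³.
Surcharge term q·N_q = 20.574 × 26.1 = 536.98 kPa; self-weight term 0.5·γ·B·N_γ·s_γ = 0.5 × 9.9205 × 3 × 35.2 × 0.8 = 419.04 kPa.
q_ult = 536.98 + 419.04 = 956.02 kPa.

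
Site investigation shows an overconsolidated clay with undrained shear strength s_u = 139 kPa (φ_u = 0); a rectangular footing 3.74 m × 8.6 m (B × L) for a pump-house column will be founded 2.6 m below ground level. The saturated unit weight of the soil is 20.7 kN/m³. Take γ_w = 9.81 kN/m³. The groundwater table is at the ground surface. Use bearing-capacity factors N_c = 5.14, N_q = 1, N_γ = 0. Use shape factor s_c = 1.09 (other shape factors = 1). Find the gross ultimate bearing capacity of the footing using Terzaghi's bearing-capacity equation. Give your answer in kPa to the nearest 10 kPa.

γ' = 20.7 − 9.81 = 10.89 kN/m³ (submerged throughout). q = 10.89 × 2.6 = 28.314 kPa.
c·N_c·s_c = 139 × 5.14 × 1.09 = 778.76 kPa
q·N_q = 28.314 × 1 = 28.314 kPa
q_ult = 778.76 + 28.314 = 807.08 kPa.

q_ult ≈ 810 kPa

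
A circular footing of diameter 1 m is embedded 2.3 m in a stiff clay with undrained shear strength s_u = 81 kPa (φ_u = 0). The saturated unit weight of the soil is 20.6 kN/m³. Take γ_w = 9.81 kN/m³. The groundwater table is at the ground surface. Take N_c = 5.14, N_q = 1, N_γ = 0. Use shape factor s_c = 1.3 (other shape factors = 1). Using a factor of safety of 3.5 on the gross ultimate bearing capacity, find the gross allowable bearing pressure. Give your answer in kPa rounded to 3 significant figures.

q_all ≈ 162 kPa

With the water table at the surface the whole profile is submerged: γ' = 20.6 − 9.81 = 10.79 kN/m³, so q = γ'·D_f = 24.817 kPa.
q_ult = c·N_c·s_c + q·N_q
     = 81 × 5.14 × 1.3 + 24.817 × 1
     = 541.24 + 24.817 = 566.06 kPa.
q_all = 566.06 / 3.5 = 161.73 kPa.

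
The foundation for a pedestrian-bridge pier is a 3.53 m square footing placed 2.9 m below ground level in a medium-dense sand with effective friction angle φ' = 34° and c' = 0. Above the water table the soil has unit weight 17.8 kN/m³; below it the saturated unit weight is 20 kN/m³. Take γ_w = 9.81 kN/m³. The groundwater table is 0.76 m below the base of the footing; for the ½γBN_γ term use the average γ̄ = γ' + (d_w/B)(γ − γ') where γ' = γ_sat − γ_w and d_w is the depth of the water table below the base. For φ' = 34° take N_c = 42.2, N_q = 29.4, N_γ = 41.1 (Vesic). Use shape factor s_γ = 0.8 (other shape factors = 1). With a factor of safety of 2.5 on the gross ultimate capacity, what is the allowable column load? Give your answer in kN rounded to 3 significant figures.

P_all ≈ 11000 kN

Effective surcharge at the founding depth q = γ·D_f = 17.8 × 2.9 = 51.62 kPa.
With d_w = 0.76 m < B, γ̄ = 10.19 + (0.76/3.53) × (17.8 − 10.19) = 11.828 kN/m³.
q_ult = q·N_q + 0.5·γ·B·N_γ·s_γ
     = 51.62 × 29.4 + 0.5 × 11.828 × 3.53 × 41.1 × 0.8
     = 1517.6 + 686.44 = 2204.1 kPa.
Gross allowable pressure q_all = 2204.1 / 2.5 = 881.63 kPa.
Footing area = 12.4609 m², so allowable column load = 881.63 × 12.4609 = 10986 kN.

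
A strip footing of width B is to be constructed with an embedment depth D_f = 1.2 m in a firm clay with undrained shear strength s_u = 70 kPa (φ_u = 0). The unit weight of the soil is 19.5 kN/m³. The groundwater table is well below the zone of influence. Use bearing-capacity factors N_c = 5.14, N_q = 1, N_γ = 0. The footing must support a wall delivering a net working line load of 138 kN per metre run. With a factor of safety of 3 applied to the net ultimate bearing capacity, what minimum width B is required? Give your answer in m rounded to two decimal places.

Overburden at base level: q = 19.5 × 1.2 = 23.4 kPa.
Cohesion term c·N_c = 70 × 5.14 = 359.8 kPa; surcharge term q·N_q = 23.4 × 1 = 23.4 kPa.
q_ult = 359.8 + 23.4 = 383.2 kPa.
For φ = 0 the ½γBN_γ term vanishes, so q_ult is independent of B. q_net = 383.2 − 23.4 = 359.8 kPa; q_all(net) = 359.8/3 = 119.93 kPa.
Required width B = w / q_all(net) = 138 / 119.93 = 1.151 m.

B = 1.15 m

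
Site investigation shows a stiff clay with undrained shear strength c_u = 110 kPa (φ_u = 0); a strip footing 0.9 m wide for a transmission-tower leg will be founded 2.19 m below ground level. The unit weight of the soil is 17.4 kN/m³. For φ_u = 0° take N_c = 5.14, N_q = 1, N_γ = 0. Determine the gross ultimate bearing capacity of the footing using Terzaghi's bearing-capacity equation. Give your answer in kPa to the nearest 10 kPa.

q_ult ≈ 600 kPa

Overburden at base level: q = 17.4 × 2.19 = 38.106 kPa.
Cohesion term c·N_c = 110 × 5.14 = 565.4 kPa; surcharge term q·N_q = 38.106 × 1 = 38.106 kPa.
q_ult = 565.4 + 38.106 = 603.51 kPa.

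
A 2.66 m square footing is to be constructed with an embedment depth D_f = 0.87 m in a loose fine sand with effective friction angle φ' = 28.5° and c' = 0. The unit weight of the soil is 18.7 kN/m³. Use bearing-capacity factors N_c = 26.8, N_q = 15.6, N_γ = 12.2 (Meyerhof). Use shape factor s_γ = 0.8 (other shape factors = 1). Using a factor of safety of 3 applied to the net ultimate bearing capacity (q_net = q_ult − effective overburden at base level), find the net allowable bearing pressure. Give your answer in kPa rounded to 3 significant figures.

q_all(net) ≈ 160 kPa

q = γ·D_f = 18.7 × 0.87 = 16.269 kPa.
q·N_q = 16.269 × 15.6 = 253.8 kPa
0.5·γ·B·N_γ·s_γ = 0.5 × 18.7 × 2.66 × 12.2 × 0.8 = 242.74 kPa
q_ult = 253.8 + 242.74 = 496.54 kPa.
Net ultimate: q_net = 496.54 − 16.269 = 480.27 kPa.
q_all(net) = 480.27 / 3 = 160.09 kPa.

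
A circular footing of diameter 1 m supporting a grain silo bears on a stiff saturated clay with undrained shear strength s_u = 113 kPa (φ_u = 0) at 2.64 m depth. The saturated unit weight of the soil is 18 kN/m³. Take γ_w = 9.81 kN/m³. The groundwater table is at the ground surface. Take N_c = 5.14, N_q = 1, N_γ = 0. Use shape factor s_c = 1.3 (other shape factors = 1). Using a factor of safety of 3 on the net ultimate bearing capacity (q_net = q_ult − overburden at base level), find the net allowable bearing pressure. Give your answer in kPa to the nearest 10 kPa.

Water table at ground surface, so effective unit weight γ' = 18 − 9.81 = 8.19 kN/m³ is used throughout; overburden q = 8.19 × 2.64 = 21.622 kPa.
Cohesion term c·N_c·s_c = 113 × 5.14 × 1.3 = 755.07 kPa; surcharge term q·N_q = 21.622 × 1 = 21.622 kPa.
q_ult = 755.07 + 21.622 = 776.69 kPa.
q_net = 776.69 − 21.622 = 755.07 kPa.
q_all(net) = 755.07 / 3 = 251.69 kPa.

q_all(net) ≈ 250 kPa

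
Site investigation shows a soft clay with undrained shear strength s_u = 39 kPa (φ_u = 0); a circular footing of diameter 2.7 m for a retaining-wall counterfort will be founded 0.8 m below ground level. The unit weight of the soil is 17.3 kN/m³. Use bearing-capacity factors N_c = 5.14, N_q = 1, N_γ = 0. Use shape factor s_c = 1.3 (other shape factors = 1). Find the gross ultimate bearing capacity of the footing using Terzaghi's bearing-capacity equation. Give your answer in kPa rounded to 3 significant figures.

Effective surcharge at the founding depth q = γ·D_f = 17.3 × 0.8 = 13.84 kPa.
q_ult = c·N_c·s_c + q·N_q
     = 39 × 5.14 × 1.3 + 13.84 × 1
     = 260.6 + 13.84 = 274.44 kPa.

q_ult ≈ 274 kPa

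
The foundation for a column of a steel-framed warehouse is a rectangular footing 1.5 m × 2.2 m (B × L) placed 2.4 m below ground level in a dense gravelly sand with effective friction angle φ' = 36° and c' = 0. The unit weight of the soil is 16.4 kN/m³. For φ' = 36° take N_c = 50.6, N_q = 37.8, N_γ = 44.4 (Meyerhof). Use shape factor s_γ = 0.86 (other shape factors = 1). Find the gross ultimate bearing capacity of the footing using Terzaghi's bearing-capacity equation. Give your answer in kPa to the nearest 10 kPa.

q_ult ≈ 1960 kPa

Effective surcharge at the founding depth q = γ·D_f = 16.4 × 2.4 = 39.36 kPa.
q_ult = q·N_q + 0.5·γ·B·N_γ·s_γ
     = 39.36 × 37.8 + 0.5 × 16.4 × 1.5 × 44.4 × 0.86
     = 1487.8 + 469.66 = 1957.5 kPa.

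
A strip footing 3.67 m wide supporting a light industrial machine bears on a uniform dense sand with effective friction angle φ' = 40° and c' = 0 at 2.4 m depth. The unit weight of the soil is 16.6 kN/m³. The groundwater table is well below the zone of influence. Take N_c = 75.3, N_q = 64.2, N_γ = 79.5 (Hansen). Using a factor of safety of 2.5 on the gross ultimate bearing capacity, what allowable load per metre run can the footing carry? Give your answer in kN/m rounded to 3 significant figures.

q = γ·D_f = 16.6 × 2.4 = 39.84 kPa.
q·N_q = 39.84 × 64.2 = 2557.7 kPa
0.5·γ·B·N_γ = 0.5 × 16.6 × 3.67 × 79.5 = 2421.6 kPa
q_ult = 2557.7 + 2421.6 = 4979.4 kPa.
Gross allowable pressure q_all = 4979.4 / 2.5 = 1991.8 kPa.
Allowable wall load = q_all × B = 1991.8 × 3.67 = 7309.7 kN per metre run.

≈ 7310 kN/m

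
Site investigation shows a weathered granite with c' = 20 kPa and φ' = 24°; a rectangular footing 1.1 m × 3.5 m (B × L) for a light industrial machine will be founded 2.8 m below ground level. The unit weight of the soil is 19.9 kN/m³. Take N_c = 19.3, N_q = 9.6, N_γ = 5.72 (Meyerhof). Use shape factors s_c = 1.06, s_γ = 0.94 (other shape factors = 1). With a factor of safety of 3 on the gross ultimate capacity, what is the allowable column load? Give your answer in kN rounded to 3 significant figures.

P_all ≈ 1290 kN

Overburden at base level: q = 19.9 × 2.8 = 55.72 kPa.
Cohesion term c·N_c·s_c = 20 × 19.3 × 1.06 = 409.16 kPa; surcharge term q·N_q = 55.72 × 9.6 = 534.91 kPa; self-weight term 0.5·γ·B·N_γ·s_γ = 0.5 × 19.9 × 1.1 × 5.72 × 0.94 = 58.849 kPa.
q_ult = 409.16 + 534.91 + 58.849 = 1002.9 kPa.
Gross allowable pressure q_all = 1002.9 / 3 = 334.31 kPa.
Footing area = 3.85 m², so allowable column load = 334.31 × 3.85 = 1287.1 kN.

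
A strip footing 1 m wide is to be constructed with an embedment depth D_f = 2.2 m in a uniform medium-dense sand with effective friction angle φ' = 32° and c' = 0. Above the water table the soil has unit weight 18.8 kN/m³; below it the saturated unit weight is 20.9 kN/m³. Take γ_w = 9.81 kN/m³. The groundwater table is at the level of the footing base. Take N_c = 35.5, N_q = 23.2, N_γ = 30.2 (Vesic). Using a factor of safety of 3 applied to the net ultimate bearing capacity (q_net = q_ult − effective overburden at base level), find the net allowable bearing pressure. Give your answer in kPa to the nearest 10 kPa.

Overburden at base level: q = 18.8 × 2.2 = 41.36 kPa.
Below the base the soil is submerged, so the ½γBN_γ term uses γ' = 20.9 − 9.81 = 11.09 kN/m³.
Surcharge term q·N_q = 41.36 × 23.2 = 959.55 kPa; self-weight term 0.5·γ·B·N_γ = 0.5 × 11.09 × 1 × 30.2 = 167.46 kPa.
q_ult = 959.55 + 167.46 = 1127 kPa.
Net ultimate: q_net = 1127 − 41.36 = 1085.7 kPa.
q_all(net) = 1085.7 / 3 = 361.88 kPa.

q_all(net) ≈ 360 kPa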